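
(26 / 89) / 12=13 / 534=0.02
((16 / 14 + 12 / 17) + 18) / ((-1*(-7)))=2362 / 833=2.84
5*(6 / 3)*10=100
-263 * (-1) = 263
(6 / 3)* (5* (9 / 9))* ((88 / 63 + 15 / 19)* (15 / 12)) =65425 / 2394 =27.33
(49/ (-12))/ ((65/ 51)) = -833/ 260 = -3.20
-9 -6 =-15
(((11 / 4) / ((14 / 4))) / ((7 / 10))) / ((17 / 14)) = 110 / 119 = 0.92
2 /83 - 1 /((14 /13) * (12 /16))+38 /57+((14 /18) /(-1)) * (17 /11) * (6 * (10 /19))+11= 2424991 /364287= 6.66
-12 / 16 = -3 / 4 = -0.75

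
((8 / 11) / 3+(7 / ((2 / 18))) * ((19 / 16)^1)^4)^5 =1474152449733207426912059196402975356893007 / 47311787058465621301391857287168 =31158249167.62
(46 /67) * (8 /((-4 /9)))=-828 /67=-12.36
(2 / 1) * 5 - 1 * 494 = -484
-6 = -6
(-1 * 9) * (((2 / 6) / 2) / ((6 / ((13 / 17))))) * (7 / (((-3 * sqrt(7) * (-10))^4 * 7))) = -0.00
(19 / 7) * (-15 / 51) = -95 / 119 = -0.80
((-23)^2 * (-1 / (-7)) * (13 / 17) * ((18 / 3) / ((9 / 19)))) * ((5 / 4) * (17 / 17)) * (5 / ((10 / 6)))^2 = 1959945 / 238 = 8235.06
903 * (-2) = -1806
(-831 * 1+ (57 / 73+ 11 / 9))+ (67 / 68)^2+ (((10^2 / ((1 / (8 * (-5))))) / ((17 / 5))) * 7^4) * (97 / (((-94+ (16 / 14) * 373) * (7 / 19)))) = -7910654388934013 / 3533156784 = -2238976.32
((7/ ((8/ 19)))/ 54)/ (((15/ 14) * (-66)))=-931/ 213840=-0.00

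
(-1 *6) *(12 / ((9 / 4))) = -32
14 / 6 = 7 / 3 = 2.33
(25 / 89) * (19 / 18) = 475 / 1602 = 0.30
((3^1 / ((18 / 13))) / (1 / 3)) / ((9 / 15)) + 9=19.83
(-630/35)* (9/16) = -81/8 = -10.12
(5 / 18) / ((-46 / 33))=-55 / 276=-0.20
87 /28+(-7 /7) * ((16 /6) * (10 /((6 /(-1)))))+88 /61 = 138259 /15372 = 8.99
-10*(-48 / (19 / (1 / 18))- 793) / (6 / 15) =1130225 / 57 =19828.51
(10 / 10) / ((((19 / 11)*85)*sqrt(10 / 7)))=11*sqrt(70) / 16150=0.01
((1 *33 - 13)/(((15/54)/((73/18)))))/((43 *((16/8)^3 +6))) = 146/301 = 0.49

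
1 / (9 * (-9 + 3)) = -1 / 54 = -0.02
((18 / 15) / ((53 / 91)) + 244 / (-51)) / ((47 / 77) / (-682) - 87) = 0.03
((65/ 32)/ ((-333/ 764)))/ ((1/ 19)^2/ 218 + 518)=-0.01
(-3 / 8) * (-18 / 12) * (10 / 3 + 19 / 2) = 231 / 32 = 7.22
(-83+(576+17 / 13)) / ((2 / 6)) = 19278 / 13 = 1482.92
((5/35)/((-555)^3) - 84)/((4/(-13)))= 1306771420513/4786708500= 273.00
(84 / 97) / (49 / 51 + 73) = 1071 / 91471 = 0.01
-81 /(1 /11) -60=-951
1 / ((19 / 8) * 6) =4 / 57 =0.07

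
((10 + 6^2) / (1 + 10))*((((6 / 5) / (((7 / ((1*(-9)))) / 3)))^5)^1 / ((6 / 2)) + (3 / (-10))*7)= -1715922492549 / 577740625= -2970.06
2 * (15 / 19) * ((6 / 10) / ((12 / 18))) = 27 / 19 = 1.42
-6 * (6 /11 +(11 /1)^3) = -87882 /11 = -7989.27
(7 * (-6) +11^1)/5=-31/5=-6.20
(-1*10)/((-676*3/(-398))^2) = -198005/514098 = -0.39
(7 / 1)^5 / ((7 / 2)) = 4802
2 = 2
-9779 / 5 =-1955.80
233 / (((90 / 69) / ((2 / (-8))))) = -5359 / 120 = -44.66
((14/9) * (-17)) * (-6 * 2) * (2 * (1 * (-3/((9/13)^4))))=-54380144/6561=-8288.39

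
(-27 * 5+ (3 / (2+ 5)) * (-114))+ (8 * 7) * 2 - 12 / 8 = -1027 / 14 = -73.36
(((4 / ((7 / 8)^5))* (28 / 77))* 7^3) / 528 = 32768 / 17787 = 1.84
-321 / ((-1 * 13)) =24.69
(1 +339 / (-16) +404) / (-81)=-2047 / 432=-4.74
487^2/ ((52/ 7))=1660183/ 52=31926.60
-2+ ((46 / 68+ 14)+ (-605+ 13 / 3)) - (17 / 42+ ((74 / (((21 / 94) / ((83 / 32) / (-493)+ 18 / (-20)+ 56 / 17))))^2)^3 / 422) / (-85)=303139683763945105795944783365801370694249909 / 44298817662823453868974080000000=6843064888802.81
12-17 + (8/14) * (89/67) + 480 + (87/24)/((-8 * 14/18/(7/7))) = 14262897/30016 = 475.18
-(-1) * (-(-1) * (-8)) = -8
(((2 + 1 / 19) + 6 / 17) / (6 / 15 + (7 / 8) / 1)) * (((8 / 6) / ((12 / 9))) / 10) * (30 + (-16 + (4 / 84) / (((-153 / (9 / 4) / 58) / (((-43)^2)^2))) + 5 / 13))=-95367829966 / 3640533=-26196.12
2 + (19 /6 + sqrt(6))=sqrt(6) + 31 /6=7.62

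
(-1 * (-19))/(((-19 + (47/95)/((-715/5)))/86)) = -11098945/129081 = -85.98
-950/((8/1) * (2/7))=-3325/8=-415.62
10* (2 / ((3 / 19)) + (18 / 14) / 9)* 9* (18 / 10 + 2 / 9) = 6994 / 3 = 2331.33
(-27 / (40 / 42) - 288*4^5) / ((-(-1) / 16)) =-23595228 / 5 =-4719045.60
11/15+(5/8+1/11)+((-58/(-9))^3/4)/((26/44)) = 478214207/4169880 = 114.68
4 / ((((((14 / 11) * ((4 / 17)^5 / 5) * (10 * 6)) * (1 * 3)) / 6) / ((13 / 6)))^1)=203039551 / 129024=1573.66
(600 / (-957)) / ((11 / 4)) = -0.23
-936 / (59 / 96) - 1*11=-90505 / 59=-1533.98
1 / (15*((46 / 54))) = 9 / 115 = 0.08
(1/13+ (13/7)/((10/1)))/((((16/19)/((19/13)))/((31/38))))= 140771/378560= 0.37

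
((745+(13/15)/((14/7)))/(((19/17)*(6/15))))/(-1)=-20009/12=-1667.42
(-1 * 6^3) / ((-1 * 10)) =108 / 5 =21.60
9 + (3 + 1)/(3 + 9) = 28/3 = 9.33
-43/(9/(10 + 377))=-1849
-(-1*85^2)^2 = -52200625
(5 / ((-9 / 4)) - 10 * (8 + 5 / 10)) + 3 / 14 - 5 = -11593 / 126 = -92.01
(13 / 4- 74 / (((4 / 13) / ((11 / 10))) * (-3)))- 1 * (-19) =3313 / 30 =110.43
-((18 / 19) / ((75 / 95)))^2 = -36 / 25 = -1.44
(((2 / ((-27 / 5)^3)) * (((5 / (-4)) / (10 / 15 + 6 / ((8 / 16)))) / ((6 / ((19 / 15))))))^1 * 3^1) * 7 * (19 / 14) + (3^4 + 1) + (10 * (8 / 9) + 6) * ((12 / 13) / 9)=341996027 / 4094064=83.53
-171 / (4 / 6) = -513 / 2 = -256.50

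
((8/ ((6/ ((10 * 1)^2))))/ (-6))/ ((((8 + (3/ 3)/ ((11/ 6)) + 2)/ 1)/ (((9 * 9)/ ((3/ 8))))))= -13200/ 29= -455.17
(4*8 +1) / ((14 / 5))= 165 / 14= 11.79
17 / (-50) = -17 / 50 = -0.34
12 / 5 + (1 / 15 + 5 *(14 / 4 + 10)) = 2099 / 30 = 69.97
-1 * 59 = -59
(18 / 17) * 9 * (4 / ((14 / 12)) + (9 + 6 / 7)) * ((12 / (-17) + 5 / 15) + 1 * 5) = 1185192 / 2023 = 585.86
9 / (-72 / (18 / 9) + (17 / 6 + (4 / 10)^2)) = -1350 / 4951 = -0.27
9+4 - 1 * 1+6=18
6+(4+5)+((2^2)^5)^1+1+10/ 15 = 3122/ 3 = 1040.67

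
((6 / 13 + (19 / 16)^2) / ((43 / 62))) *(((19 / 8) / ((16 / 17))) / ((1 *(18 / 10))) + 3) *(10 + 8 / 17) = 87149247581 / 700637184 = 124.39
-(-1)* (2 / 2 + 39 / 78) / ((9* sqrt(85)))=sqrt(85) / 510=0.02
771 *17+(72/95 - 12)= 1244097/95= 13095.76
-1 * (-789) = 789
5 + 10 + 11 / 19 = 296 / 19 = 15.58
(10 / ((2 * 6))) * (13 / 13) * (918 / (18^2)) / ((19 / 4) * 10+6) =0.04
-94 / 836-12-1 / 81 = -410521 / 33858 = -12.12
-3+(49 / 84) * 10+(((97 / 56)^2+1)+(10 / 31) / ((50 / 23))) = 10181489 / 1458240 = 6.98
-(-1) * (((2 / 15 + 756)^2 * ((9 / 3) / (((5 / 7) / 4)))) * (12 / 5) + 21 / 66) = 23052461.07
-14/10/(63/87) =-29/15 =-1.93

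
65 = 65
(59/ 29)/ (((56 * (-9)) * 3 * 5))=-59/ 219240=-0.00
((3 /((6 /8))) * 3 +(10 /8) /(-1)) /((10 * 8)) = 43 /320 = 0.13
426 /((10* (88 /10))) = 213 /44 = 4.84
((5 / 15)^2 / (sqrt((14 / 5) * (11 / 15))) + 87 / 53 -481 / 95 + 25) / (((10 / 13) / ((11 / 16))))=13 * sqrt(462) / 4032 + 15536521 / 805600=19.35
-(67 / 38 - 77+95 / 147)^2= -173608055569 / 31203396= -5563.76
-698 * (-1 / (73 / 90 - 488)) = -62820 / 43847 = -1.43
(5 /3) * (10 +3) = 65 /3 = 21.67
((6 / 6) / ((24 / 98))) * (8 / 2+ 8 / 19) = 343 / 19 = 18.05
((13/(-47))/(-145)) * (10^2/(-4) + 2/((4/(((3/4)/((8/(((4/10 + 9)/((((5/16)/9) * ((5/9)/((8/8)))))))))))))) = -14027/3407500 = -0.00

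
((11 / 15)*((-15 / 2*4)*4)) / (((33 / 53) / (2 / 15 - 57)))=361672 / 45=8037.16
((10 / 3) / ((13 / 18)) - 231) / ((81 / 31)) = -86.64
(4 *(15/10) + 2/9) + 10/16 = 6.85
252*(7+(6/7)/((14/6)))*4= 7426.29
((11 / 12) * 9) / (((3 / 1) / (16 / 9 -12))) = -253 / 9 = -28.11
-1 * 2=-2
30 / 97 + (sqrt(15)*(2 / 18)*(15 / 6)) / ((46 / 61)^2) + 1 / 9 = 367 / 873 + 18605*sqrt(15) / 38088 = 2.31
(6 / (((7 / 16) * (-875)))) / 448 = -0.00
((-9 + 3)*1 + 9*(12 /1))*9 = 918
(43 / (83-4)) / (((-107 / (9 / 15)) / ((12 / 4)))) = -387 / 42265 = -0.01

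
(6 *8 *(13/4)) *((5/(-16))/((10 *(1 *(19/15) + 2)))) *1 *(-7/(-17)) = -585/952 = -0.61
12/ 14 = 6/ 7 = 0.86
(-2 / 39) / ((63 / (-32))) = 64 / 2457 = 0.03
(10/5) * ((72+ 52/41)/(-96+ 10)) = -1.70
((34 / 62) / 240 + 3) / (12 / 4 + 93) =0.03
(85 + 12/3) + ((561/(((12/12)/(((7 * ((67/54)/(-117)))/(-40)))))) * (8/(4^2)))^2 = 2534002241809/28385510400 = 89.27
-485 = -485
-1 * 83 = -83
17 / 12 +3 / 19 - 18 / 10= -257 / 1140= -0.23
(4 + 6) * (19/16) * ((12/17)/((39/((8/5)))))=76/221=0.34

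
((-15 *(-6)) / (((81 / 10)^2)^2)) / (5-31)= -50000 / 62178597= -0.00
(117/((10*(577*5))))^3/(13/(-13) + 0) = -0.00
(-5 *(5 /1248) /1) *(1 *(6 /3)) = -25 /624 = -0.04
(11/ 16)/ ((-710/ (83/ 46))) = -913/ 522560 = -0.00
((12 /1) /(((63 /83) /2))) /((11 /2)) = 1328 /231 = 5.75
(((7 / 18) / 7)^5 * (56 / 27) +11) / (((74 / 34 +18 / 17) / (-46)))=-27428735629 / 175375530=-156.40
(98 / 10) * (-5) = -49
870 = 870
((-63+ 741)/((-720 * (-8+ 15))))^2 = 12769/705600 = 0.02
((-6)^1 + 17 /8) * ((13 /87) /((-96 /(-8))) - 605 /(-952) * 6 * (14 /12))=-4908757 /283968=-17.29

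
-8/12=-2/3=-0.67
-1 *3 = -3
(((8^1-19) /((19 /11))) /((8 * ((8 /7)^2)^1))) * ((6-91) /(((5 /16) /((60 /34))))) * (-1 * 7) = -622545 /304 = -2047.85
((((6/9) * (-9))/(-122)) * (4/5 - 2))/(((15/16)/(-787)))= 75552/1525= 49.54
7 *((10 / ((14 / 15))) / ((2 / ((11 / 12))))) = 275 / 8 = 34.38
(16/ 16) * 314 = 314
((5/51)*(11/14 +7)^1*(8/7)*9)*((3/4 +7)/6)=16895/1666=10.14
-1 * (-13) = 13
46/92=1/2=0.50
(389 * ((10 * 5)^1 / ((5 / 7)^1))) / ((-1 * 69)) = -394.64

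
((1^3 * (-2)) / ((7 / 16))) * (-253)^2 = -2048288 / 7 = -292612.57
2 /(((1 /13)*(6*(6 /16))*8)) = 13 /9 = 1.44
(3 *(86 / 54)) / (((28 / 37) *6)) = 1591 / 1512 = 1.05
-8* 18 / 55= -2.62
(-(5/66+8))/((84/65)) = -34645/5544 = -6.25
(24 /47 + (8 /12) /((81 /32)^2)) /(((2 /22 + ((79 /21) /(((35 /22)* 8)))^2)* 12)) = 1501856232800 /5226935054157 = 0.29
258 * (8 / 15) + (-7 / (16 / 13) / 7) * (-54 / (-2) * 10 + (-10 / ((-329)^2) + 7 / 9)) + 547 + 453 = 71511262597 / 77933520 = 917.59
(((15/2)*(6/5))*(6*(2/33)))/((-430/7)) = -126/2365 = -0.05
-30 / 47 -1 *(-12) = 534 / 47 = 11.36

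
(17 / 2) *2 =17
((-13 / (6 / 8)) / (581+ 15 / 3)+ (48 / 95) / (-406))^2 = 273012520036 / 287353860795225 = 0.00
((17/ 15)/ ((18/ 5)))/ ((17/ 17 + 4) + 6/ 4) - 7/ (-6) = 853/ 702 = 1.22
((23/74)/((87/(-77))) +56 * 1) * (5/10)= 358757/12876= 27.86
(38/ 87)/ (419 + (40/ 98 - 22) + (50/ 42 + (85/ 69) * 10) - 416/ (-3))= 21413/ 26943088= 0.00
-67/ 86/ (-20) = 0.04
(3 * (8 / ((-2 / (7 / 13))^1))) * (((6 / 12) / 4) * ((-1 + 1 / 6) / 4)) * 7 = 245 / 208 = 1.18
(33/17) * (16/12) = 44/17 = 2.59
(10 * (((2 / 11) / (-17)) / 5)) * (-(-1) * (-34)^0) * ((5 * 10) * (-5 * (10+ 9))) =101.60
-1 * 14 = -14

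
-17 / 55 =-0.31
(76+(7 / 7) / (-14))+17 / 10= 2717 / 35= 77.63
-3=-3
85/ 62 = 1.37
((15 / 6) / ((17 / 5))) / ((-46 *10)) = -5 / 3128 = -0.00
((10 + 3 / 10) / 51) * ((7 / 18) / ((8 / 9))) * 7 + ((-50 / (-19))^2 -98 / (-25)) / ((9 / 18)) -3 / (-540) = 985996361 / 44186400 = 22.31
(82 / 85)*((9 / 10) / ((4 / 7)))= 1.52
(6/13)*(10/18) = 10/39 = 0.26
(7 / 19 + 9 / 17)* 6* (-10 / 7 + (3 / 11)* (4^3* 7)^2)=431384280 / 1463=294862.80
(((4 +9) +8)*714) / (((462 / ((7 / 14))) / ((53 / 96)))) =6307 / 704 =8.96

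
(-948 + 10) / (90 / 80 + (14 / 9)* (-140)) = 67536 / 15599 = 4.33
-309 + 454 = 145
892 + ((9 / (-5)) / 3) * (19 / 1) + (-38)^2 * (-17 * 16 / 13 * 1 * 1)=-1906601 / 65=-29332.32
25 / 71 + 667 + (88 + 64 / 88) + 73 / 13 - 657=1062966 / 10153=104.69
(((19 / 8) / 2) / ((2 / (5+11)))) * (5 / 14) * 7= 95 / 4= 23.75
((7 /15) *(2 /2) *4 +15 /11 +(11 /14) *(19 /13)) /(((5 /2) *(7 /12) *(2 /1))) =262982 /175175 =1.50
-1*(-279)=279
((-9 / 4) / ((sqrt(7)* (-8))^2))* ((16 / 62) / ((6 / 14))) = -3 / 992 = -0.00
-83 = -83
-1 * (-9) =9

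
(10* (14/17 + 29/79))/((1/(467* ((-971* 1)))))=-7250777430/1343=-5398940.75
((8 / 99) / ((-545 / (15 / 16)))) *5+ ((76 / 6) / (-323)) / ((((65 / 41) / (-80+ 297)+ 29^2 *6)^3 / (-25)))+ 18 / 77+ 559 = 559.23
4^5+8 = 1032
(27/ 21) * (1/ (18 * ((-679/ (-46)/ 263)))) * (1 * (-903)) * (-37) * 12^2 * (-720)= -2993436207360/ 679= -4408595298.03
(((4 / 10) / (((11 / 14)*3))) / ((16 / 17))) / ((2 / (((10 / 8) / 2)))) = 119 / 2112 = 0.06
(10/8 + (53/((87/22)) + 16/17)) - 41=-150305/5916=-25.41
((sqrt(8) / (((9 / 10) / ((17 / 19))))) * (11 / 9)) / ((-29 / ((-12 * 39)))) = 194480 * sqrt(2) / 4959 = 55.46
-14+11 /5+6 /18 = -172 /15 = -11.47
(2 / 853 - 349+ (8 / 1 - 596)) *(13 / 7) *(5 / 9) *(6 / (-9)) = 103903670 / 161217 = 644.50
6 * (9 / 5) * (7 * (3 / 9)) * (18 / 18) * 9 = 1134 / 5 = 226.80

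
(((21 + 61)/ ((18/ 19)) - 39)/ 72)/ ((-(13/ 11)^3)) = -0.40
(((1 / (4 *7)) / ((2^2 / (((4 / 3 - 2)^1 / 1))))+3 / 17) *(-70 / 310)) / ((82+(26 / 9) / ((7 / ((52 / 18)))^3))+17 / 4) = -365318667 / 820247926306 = -0.00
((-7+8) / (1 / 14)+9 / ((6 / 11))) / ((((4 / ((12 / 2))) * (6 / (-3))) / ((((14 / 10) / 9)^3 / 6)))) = -20923 / 1458000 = -0.01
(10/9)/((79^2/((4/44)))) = 0.00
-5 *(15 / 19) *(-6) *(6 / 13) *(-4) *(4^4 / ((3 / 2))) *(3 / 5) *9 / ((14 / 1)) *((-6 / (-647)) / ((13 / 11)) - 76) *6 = 2726501990400 / 2077517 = 1312384.92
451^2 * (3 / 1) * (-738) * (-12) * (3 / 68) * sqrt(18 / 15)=4052968326 * sqrt(30) / 85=261164962.00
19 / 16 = 1.19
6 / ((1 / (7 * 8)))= 336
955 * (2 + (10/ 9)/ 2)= 21965/ 9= 2440.56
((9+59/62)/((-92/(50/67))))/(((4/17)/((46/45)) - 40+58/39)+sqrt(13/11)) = 155948091975 * sqrt(143)/31118979102525788+16417788462075/7779744775631447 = 0.00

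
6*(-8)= -48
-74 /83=-0.89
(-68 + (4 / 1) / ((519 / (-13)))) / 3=-35344 / 1557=-22.70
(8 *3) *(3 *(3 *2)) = 432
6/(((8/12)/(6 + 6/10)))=297/5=59.40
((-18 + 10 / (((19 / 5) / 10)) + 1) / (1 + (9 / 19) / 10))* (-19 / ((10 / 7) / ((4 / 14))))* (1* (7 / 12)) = -7847 / 398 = -19.72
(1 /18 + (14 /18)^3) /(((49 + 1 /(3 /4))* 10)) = 767 /733860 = 0.00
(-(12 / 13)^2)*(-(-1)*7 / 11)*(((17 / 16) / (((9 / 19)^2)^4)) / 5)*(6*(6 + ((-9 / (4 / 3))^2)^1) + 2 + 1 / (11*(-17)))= -55377675615956183 / 3912277323240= -14154.84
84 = 84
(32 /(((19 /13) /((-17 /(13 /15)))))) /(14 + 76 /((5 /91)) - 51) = -40800 /127889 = -0.32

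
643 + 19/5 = 3234/5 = 646.80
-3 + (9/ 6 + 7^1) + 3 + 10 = 37/ 2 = 18.50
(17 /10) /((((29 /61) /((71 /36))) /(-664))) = -6111041 /1305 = -4682.79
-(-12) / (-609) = -4 / 203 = -0.02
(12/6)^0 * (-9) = -9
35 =35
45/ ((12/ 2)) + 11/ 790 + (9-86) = -27447/ 395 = -69.49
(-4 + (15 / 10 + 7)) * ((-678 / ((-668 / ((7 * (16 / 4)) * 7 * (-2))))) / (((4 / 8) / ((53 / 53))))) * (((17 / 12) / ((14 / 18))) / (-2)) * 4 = 2178414 / 167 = 13044.40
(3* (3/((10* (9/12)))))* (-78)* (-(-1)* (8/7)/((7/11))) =-41184/245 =-168.10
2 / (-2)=-1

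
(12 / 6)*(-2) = -4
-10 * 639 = -6390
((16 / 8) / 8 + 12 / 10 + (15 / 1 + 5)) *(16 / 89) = 1716 / 445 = 3.86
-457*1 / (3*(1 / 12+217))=-1828 / 2605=-0.70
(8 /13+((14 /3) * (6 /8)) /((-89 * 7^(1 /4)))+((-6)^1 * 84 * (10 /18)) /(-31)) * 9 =34992 /403 - 9 * 7^(3 /4) /178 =86.61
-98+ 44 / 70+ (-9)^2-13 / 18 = -10769 / 630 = -17.09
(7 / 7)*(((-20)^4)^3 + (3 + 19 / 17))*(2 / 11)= 139264000000000140 / 187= 744727272727273.48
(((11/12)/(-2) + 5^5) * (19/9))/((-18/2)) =-1424791/1944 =-732.92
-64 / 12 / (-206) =8 / 309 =0.03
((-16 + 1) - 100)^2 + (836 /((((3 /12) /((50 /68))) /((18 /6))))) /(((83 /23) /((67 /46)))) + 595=23700920 /1411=16797.25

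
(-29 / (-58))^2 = 0.25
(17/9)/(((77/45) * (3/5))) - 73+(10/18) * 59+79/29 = -716624/20097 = -35.66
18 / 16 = 9 / 8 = 1.12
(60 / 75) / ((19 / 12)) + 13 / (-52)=97 / 380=0.26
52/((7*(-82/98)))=-364/41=-8.88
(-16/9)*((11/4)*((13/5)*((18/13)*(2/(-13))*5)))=176/13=13.54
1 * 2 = 2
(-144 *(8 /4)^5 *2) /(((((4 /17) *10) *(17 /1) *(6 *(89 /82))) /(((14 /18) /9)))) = -36736 /12015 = -3.06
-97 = -97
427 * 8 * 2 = 6832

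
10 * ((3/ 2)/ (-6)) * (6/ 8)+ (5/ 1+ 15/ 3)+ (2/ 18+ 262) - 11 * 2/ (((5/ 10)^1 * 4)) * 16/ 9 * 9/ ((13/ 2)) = 227597/ 936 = 243.16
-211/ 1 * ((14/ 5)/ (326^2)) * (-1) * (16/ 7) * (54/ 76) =22788/ 2524055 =0.01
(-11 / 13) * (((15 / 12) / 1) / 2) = -55 / 104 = -0.53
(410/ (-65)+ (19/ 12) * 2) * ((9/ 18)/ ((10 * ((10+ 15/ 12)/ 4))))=-98/ 1755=-0.06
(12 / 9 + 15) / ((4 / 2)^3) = 49 / 24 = 2.04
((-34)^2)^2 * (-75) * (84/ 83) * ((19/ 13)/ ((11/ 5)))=-67385381.75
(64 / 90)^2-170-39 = -422201 / 2025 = -208.49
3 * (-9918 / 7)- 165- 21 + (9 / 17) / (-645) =-113509701 / 25585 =-4436.57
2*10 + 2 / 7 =142 / 7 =20.29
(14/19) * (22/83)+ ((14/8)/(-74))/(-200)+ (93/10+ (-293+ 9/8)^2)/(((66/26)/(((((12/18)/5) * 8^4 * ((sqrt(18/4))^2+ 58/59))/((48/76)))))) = 260330942344664332781/1635919243200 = 159134348.12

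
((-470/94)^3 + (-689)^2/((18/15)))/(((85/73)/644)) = 11155265926/51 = 218730704.43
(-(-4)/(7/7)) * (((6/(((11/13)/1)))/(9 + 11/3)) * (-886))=-1983.96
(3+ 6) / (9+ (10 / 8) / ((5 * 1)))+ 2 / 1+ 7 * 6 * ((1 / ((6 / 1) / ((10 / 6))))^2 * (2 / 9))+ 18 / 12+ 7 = 219257 / 17982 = 12.19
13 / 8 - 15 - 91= -104.38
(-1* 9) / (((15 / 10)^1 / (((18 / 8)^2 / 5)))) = -243 / 40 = -6.08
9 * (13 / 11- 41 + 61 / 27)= -11155 / 33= -338.03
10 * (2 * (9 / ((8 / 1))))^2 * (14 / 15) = 189 / 4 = 47.25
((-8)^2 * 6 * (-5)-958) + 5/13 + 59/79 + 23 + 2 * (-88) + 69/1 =-3040812/1027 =-2960.87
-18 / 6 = -3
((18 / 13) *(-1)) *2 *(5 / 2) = -90 / 13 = -6.92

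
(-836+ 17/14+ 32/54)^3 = -31352719224953125/54010152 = -580496778.18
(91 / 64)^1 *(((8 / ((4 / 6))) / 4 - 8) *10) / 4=-2275 / 128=-17.77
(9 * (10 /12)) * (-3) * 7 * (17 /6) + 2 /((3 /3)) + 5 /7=-12419 /28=-443.54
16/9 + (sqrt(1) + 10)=115/9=12.78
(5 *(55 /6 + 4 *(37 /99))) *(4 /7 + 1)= 10555 /126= 83.77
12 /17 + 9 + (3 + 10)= 386 /17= 22.71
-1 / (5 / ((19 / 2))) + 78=761 / 10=76.10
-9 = -9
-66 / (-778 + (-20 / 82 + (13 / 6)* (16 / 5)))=20295 / 237178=0.09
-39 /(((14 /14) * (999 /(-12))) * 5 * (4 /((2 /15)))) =26 /8325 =0.00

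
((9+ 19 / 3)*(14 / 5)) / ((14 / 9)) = 138 / 5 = 27.60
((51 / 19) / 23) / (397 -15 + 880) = 51 / 551494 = 0.00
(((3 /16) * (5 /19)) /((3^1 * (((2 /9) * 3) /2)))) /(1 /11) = 0.54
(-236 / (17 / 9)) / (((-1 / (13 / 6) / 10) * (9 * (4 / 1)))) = 3835 / 51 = 75.20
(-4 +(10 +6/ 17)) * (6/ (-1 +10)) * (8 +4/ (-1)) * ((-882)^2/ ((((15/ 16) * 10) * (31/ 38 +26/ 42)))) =476761614336/ 486625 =979731.03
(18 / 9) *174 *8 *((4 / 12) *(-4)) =-3712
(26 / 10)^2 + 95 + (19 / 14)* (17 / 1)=43691 / 350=124.83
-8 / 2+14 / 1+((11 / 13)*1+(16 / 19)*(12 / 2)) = 3927 / 247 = 15.90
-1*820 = -820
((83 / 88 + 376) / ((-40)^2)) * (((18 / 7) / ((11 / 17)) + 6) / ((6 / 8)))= 66342 / 21175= 3.13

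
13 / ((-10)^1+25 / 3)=-39 / 5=-7.80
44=44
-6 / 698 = -0.01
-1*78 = -78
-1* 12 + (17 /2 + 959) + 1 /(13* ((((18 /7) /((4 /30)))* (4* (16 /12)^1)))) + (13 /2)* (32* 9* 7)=131596927 /9360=14059.50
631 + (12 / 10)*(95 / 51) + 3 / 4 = 43111 / 68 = 633.99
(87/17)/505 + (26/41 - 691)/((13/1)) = -242952054/4575805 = -53.09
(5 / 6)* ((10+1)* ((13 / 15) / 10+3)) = 5093 / 180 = 28.29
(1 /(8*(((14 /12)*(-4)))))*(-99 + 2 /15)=1483 /560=2.65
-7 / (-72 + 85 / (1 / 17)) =-7 / 1373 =-0.01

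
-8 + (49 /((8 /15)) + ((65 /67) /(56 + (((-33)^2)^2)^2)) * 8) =83.88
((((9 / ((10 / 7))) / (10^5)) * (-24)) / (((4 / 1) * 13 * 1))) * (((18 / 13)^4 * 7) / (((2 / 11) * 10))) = -95482233 / 232058125000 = -0.00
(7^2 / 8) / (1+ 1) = 49 / 16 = 3.06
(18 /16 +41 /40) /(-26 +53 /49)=-2107 /24420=-0.09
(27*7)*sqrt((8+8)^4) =48384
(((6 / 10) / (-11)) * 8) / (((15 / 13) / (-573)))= 59592 / 275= 216.70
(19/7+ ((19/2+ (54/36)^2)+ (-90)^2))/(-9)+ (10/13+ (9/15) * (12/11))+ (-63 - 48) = -20243891/20020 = -1011.18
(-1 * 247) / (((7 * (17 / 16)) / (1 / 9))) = -3952 / 1071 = -3.69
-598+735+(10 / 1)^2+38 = 275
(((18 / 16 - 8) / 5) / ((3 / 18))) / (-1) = 33 / 4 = 8.25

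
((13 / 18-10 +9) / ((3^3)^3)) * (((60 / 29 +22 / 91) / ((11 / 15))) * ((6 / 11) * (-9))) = 152450 / 698350653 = 0.00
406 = 406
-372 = -372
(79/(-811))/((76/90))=-3555/30818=-0.12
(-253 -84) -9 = -346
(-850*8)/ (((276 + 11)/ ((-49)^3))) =114287600/ 41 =2787502.44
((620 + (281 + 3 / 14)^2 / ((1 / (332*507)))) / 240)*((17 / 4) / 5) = 11088321839773 / 235200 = 47144225.51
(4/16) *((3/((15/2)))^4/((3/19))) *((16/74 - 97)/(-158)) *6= 272156/1826875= 0.15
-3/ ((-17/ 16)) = 48/ 17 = 2.82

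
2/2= 1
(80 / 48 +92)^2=8773.44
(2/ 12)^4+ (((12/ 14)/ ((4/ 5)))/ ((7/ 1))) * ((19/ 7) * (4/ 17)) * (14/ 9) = 164993/ 1079568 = 0.15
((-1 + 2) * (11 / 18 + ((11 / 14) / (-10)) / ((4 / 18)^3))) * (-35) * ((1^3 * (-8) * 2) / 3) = -66011 / 54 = -1222.43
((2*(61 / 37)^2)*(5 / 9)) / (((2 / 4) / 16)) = 1190720 / 12321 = 96.64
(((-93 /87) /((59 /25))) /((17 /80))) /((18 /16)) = -496000 /261783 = -1.89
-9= -9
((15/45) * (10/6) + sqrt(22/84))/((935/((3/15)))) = 0.00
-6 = -6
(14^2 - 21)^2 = 30625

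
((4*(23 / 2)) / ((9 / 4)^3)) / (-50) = -1472 / 18225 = -0.08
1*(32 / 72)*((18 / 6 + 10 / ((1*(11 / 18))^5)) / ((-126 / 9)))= -12919222 / 3382071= -3.82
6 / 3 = 2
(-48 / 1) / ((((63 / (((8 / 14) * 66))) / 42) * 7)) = -8448 / 49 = -172.41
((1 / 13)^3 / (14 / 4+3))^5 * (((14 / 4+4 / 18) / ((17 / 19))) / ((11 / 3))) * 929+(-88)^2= 82564860544171746989154965456 / 10661784677708128485167361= 7744.00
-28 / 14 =-2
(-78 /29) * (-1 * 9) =702 /29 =24.21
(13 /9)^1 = 13 /9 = 1.44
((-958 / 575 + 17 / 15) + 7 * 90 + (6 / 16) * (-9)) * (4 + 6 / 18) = 112320949 / 41400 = 2713.07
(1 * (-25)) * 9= -225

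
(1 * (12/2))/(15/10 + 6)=4/5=0.80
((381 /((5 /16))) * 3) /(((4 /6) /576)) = 15800832 /5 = 3160166.40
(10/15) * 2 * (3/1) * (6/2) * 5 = 60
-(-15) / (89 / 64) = 960 / 89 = 10.79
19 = 19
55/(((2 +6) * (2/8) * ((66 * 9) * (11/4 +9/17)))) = 85/6021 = 0.01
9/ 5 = 1.80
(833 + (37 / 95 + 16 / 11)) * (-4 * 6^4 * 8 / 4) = -8655662.79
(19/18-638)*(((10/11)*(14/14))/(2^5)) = -57325/3168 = -18.10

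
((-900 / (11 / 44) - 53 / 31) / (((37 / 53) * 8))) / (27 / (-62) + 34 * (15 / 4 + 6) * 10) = -5917609 / 30414444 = -0.19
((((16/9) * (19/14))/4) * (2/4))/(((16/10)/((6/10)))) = 19/168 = 0.11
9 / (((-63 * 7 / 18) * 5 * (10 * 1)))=-9 / 1225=-0.01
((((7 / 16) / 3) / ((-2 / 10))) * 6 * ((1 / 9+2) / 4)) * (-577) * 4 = 383705 / 72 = 5329.24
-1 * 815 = -815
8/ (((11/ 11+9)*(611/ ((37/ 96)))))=37/ 73320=0.00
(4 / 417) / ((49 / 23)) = 92 / 20433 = 0.00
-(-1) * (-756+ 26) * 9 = -6570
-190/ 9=-21.11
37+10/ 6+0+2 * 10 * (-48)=-2764/ 3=-921.33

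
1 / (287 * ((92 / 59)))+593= 15657631 / 26404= 593.00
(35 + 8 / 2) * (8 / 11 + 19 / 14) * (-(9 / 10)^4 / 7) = -82137159 / 10780000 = -7.62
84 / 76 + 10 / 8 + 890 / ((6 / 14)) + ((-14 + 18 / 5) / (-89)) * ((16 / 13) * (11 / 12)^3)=1898539241 / 913140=2079.13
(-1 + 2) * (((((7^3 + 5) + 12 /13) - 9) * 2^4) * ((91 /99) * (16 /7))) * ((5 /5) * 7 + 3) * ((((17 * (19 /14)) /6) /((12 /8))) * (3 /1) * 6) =5272702.34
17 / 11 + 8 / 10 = 129 / 55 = 2.35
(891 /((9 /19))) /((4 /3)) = 5643 /4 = 1410.75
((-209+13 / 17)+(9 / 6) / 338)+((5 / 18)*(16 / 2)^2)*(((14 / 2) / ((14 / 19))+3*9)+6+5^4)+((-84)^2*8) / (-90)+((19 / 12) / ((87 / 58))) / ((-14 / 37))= 19961377207 / 1809990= 11028.45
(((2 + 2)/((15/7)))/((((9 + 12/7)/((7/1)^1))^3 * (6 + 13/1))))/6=1647086/360703125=0.00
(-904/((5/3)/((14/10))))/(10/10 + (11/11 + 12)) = -1356/25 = -54.24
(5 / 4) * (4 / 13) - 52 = -671 / 13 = -51.62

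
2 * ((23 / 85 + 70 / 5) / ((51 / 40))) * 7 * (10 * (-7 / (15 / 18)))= -3803968 / 289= -13162.52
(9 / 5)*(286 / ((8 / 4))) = 1287 / 5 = 257.40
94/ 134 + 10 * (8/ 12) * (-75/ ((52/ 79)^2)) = -52236603/ 45292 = -1153.33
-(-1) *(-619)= -619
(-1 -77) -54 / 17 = -1380 / 17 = -81.18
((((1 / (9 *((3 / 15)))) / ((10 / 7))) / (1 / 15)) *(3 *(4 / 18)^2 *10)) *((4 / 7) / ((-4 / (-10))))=1000 / 81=12.35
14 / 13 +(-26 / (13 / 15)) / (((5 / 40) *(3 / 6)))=-6226 / 13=-478.92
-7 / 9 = -0.78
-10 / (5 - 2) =-10 / 3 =-3.33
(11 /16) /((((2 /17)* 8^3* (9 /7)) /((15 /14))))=935 /98304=0.01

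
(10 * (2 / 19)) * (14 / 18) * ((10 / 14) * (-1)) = -100 / 171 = -0.58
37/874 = 0.04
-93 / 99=-31 / 33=-0.94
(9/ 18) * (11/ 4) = 1.38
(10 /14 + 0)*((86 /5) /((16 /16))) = 86 /7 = 12.29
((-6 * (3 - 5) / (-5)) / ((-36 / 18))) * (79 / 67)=474 / 335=1.41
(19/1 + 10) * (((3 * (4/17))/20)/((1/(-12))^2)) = 12528/85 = 147.39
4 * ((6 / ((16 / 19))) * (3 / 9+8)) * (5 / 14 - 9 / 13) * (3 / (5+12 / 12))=-28975 / 728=-39.80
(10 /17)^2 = 100 /289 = 0.35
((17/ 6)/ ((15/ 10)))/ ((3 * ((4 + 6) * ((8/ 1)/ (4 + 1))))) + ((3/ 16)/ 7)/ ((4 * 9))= 485/ 12096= 0.04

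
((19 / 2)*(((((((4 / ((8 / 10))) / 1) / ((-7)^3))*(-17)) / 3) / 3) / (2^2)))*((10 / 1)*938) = 613.41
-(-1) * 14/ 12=7/ 6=1.17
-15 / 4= -3.75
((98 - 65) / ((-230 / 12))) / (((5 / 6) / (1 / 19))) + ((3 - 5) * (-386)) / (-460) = -19523 / 10925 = -1.79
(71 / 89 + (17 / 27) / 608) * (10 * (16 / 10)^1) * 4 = 51.12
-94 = -94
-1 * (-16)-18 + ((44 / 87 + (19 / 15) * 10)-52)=-1184 / 29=-40.83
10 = 10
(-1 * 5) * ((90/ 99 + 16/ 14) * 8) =-6320/ 77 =-82.08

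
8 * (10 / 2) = 40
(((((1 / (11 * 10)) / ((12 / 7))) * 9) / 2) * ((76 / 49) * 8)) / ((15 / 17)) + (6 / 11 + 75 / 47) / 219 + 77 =510840976 / 6604675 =77.35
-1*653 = -653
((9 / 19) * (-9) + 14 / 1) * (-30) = -5550 / 19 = -292.11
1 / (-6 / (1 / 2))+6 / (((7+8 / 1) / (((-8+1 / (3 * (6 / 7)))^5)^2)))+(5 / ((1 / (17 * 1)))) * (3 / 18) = 2329194173273592215569 / 8926168066560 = 260939986.33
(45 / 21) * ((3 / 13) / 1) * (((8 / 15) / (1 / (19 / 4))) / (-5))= -114 / 455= -0.25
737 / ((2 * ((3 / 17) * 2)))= 12529 / 12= 1044.08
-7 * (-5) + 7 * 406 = 2877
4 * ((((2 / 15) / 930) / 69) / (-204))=-1 / 24545025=-0.00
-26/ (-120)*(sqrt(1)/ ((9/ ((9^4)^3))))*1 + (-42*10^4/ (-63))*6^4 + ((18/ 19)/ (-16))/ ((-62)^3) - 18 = 1233104512452177501/ 181129280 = 6807869563.95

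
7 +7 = 14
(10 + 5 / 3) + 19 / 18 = 12.72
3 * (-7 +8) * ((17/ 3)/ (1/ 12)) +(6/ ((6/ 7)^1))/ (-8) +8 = 1689/ 8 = 211.12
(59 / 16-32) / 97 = -453 / 1552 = -0.29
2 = 2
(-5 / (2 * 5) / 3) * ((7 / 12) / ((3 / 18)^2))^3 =-3087 / 2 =-1543.50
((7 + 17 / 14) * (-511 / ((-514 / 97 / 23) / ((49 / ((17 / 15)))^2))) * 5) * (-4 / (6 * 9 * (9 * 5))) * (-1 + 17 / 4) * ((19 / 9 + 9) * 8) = -1461489810462500 / 18048339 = -80976416.19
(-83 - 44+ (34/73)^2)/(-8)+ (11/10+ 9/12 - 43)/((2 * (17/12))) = 4799091/3623720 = 1.32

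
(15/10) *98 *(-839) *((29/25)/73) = -3576657/1825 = -1959.81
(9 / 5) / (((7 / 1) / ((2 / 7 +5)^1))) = 333 / 245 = 1.36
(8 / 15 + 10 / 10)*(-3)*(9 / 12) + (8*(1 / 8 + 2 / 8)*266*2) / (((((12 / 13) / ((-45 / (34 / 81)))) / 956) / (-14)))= 843487116027 / 340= 2480844458.90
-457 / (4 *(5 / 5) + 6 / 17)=-7769 / 74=-104.99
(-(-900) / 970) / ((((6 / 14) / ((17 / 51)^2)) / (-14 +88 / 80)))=-301 / 97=-3.10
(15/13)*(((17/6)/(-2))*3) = -255/52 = -4.90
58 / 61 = 0.95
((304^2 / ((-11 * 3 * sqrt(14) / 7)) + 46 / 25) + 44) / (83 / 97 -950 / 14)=-389067 / 568675 + 15687616 * sqrt(14) / 750651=77.51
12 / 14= 6 / 7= 0.86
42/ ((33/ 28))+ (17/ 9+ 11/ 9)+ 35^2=125111/ 99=1263.75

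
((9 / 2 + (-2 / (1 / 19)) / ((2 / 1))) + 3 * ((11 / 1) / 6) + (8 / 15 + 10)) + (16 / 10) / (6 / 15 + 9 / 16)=3691 / 1155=3.20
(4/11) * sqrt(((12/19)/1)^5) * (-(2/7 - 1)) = 5760 * sqrt(57)/528143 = 0.08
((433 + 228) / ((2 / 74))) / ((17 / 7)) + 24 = 171607 / 17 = 10094.53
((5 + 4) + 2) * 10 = 110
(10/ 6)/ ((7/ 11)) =55/ 21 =2.62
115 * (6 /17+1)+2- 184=-449 /17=-26.41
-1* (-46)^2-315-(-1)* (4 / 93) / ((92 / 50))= -5199859 / 2139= -2430.98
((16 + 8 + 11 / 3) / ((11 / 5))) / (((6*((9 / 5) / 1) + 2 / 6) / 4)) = 8300 / 1837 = 4.52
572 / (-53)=-572 / 53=-10.79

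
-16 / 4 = -4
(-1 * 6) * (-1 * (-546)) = -3276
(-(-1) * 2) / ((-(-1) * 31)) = 2 / 31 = 0.06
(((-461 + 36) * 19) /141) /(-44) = 8075 /6204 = 1.30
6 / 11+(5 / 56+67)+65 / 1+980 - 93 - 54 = 965.63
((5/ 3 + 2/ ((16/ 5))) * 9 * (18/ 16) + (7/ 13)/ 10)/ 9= 96749/ 37440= 2.58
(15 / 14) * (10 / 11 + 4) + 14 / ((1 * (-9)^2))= 33883 / 6237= 5.43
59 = 59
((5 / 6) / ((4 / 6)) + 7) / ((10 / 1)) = 33 / 40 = 0.82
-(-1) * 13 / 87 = 13 / 87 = 0.15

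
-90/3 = -30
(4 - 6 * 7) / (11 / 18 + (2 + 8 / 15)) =-3420 / 283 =-12.08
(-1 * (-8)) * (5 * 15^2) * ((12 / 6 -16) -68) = -738000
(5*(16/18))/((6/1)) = 20/27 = 0.74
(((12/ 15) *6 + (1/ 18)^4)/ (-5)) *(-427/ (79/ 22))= 11833758013/ 103663800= 114.16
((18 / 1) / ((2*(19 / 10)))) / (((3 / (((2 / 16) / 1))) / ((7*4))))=105 / 19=5.53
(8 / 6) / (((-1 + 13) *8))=1 / 72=0.01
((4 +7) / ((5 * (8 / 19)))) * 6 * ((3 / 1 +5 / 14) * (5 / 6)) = 9823 / 112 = 87.71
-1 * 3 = -3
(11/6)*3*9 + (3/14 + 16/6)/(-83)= 86218/1743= 49.47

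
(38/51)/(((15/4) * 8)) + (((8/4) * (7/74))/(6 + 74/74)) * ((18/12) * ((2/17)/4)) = 2947/113220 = 0.03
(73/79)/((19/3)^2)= 657/28519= 0.02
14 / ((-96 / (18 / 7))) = -3 / 8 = -0.38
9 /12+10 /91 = 313 /364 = 0.86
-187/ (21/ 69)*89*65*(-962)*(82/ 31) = 1962735285940/ 217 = 9044863068.85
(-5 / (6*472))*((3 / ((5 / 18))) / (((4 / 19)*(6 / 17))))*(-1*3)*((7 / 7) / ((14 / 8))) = 2907 / 6608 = 0.44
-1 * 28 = -28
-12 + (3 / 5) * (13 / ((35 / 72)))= 708 / 175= 4.05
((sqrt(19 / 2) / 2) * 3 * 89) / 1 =267 * sqrt(38) / 4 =411.47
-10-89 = -99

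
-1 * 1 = -1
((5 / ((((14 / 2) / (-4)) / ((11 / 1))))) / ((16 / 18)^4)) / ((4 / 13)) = -4691115 / 28672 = -163.61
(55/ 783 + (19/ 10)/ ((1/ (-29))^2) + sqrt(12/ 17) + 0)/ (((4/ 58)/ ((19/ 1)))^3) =167284151* sqrt(51)/ 68 + 72175075748833/ 2160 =33431955270.63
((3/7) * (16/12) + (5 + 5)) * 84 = 888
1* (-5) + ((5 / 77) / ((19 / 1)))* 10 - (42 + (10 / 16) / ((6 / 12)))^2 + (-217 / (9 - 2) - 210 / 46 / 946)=-1906.53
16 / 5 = 3.20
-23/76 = -0.30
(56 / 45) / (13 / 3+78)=56 / 3705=0.02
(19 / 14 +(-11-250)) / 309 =-3635 / 4326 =-0.84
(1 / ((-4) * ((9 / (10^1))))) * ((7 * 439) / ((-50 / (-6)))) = -3073 / 30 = -102.43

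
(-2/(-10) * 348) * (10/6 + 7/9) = 2552/15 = 170.13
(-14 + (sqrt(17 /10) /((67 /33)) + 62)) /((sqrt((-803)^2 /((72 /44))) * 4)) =0.02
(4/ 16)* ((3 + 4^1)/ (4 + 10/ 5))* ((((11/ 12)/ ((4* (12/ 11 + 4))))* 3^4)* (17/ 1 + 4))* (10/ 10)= 22869/ 1024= 22.33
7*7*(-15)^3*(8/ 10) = -132300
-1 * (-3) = 3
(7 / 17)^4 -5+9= 336485 / 83521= 4.03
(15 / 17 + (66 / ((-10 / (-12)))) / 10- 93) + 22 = -26434 / 425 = -62.20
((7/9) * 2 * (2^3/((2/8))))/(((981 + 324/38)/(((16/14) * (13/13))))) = 9728/169209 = 0.06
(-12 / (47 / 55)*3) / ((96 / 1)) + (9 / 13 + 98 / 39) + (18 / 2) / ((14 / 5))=613895 / 102648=5.98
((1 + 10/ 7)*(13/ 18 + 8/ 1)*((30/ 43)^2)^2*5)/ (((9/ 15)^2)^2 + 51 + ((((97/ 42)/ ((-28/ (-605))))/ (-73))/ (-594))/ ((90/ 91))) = 639162778500000000/ 1302370424291931023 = 0.49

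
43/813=0.05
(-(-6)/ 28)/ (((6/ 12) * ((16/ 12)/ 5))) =45/ 28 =1.61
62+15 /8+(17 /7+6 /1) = 4049 /56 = 72.30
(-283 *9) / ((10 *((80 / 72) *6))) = -7641 / 200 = -38.20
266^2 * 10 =707560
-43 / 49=-0.88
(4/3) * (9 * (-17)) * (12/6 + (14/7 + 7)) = -2244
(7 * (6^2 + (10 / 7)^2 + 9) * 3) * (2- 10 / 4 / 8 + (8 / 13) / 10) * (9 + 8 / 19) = 450306183 / 27664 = 16277.70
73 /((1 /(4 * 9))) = 2628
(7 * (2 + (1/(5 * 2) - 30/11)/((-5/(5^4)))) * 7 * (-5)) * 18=-16028145/11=-1457104.09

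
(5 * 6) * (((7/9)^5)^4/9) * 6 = 1595845325952240020/12157665459056928801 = 0.13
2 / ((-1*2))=-1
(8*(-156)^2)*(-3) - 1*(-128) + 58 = -583878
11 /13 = 0.85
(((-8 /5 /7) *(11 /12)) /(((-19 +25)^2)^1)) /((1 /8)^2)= -352 /945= -0.37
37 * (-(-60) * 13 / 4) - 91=7124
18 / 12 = 3 / 2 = 1.50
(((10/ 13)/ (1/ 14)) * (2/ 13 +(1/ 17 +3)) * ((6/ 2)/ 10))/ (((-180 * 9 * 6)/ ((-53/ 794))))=26341/ 369548244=0.00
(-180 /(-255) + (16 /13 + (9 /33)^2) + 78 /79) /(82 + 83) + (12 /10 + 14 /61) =30781596173 /21262705035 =1.45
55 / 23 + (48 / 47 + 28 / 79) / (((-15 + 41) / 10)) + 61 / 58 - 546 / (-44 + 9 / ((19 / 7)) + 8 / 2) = 846262240673 / 44880419662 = 18.86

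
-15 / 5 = -3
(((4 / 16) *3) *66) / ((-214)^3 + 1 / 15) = -1485 / 294010318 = -0.00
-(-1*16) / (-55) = -16 / 55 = -0.29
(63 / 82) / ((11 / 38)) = 1197 / 451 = 2.65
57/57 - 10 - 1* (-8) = -1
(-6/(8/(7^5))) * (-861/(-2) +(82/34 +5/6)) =-371787647/68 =-5467465.40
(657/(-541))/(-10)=657/5410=0.12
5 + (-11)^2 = 126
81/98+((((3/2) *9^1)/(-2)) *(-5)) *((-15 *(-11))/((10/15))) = 3274749/392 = 8353.95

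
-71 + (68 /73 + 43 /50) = -252611 /3650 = -69.21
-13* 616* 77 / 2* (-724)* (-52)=-11607179584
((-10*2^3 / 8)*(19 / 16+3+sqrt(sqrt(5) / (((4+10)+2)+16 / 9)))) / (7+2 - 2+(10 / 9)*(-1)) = -3015 / 424 - 27*sqrt(2)*5^(3 / 4) / 212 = -7.71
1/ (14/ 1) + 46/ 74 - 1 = -159/ 518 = -0.31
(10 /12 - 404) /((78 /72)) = -4838 /13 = -372.15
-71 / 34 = -2.09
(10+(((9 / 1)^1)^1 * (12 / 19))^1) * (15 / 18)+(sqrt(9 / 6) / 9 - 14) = -53 / 57+sqrt(6) / 18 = -0.79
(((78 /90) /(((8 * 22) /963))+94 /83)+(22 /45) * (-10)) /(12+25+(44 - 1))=647951 /52588800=0.01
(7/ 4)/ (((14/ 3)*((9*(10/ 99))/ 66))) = 1089/ 40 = 27.22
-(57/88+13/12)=-457/264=-1.73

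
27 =27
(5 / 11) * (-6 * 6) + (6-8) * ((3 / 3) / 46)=-4151 / 253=-16.41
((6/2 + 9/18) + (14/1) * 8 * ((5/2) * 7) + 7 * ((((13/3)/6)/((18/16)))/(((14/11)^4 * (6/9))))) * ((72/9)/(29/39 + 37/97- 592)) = -183679934581/6900309360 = -26.62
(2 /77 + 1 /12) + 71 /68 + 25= 205409 /7854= 26.15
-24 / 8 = -3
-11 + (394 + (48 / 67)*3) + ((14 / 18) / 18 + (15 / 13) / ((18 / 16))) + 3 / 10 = 136346194 / 352755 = 386.52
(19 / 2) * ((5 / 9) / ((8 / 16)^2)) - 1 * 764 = -6686 / 9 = -742.89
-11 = -11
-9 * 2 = -18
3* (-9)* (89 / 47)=-51.13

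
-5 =-5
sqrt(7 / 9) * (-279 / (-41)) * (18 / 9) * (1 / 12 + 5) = 1891 * sqrt(7) / 82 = 61.01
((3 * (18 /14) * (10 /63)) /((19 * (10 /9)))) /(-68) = -27 /63308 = -0.00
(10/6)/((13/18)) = 30/13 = 2.31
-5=-5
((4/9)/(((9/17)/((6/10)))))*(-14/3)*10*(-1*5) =9520/81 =117.53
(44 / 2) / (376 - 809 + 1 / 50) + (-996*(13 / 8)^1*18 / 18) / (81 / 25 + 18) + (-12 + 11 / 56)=-18895260953 / 214584888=-88.05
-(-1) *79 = 79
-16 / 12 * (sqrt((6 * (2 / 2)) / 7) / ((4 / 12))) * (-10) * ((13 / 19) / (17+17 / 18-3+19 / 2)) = 1.04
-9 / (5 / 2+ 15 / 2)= -9 / 10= -0.90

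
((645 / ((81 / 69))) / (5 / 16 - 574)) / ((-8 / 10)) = 98900 / 82611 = 1.20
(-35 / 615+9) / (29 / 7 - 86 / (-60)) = 77000 / 48011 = 1.60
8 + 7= 15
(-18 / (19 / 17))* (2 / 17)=-36 / 19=-1.89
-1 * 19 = -19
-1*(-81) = 81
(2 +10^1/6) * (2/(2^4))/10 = 11/240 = 0.05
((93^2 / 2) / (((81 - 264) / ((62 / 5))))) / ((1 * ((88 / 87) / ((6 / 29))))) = -804357 / 13420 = -59.94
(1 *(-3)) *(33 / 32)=-99 / 32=-3.09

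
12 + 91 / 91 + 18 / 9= 15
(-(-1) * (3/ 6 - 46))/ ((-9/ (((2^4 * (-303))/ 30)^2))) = 29705312/ 225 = 132023.61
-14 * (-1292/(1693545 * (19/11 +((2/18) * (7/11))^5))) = 4095597148236/662345795386405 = 0.01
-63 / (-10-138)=63 / 148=0.43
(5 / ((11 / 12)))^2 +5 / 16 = 58205 / 1936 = 30.06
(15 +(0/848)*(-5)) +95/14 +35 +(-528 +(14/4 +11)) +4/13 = -41533/91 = -456.41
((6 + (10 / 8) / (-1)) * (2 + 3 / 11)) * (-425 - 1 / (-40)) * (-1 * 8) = 1614905 / 44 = 36702.39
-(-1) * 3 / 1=3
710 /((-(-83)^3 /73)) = 51830 /571787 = 0.09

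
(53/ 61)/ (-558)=-53/ 34038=-0.00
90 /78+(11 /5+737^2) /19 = 28589.11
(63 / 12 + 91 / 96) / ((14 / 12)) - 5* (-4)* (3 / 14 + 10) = 23475 / 112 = 209.60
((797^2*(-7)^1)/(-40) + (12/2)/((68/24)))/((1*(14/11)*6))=831504421/57120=14557.15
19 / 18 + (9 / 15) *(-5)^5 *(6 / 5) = -40481 / 18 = -2248.94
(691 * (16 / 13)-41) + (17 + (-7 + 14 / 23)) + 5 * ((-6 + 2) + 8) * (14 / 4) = 266131 / 299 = 890.07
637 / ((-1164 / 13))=-7.11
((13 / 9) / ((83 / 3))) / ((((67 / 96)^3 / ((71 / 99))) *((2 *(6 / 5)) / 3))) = 37806080 / 274596619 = 0.14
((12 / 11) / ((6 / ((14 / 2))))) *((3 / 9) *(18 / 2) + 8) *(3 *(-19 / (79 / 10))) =-7980 / 79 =-101.01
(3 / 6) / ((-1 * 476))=-1 / 952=-0.00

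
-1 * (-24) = 24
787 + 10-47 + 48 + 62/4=1627/2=813.50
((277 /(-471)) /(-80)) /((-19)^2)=277 /13602480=0.00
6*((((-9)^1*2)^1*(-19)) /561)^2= 77976 /34969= 2.23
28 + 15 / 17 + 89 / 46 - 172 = -110405 / 782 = -141.18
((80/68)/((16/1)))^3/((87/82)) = 5125/13677792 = 0.00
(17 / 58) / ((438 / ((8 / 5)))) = 34 / 31755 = 0.00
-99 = -99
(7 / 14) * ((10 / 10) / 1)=1 / 2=0.50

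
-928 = -928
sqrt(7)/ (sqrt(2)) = sqrt(14)/ 2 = 1.87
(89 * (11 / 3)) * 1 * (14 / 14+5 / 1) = 1958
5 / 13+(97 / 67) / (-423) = 140444 / 368433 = 0.38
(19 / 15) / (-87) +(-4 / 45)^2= -0.01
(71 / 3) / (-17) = -1.39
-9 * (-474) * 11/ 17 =46926/ 17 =2760.35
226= 226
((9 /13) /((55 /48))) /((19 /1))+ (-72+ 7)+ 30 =-475043 /13585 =-34.97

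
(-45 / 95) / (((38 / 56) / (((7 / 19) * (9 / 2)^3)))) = -321489 / 13718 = -23.44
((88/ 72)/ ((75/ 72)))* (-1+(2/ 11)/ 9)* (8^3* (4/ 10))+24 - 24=-794624/ 3375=-235.44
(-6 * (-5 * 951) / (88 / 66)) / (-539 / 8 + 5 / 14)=-44380 / 139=-319.28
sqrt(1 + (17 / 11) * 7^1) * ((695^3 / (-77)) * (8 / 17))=-2685619000 * sqrt(1430) / 14399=-7053100.75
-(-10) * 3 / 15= 2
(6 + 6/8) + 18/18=31/4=7.75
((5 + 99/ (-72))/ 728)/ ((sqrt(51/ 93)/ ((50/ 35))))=145 * sqrt(527)/ 346528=0.01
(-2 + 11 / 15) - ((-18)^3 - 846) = 100151 / 15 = 6676.73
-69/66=-23/22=-1.05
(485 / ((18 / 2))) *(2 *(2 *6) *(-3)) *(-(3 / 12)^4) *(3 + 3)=1455 / 16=90.94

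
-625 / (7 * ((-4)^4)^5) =-625 / 7696581394432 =-0.00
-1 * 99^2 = -9801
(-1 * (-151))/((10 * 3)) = 151/30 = 5.03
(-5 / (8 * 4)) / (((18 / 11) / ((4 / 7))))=-55 / 1008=-0.05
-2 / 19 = -0.11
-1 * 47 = -47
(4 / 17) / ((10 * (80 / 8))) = 1 / 425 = 0.00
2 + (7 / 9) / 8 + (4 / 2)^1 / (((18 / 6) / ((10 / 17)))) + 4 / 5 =20131 / 6120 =3.29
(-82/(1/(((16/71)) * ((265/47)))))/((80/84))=-365064/3337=-109.40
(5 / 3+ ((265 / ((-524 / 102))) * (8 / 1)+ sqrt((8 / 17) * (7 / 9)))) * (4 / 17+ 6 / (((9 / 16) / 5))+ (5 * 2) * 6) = -935552800 / 20043+ 11584 * sqrt(238) / 2601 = -46608.58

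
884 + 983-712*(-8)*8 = 47435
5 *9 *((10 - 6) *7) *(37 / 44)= 11655 / 11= 1059.55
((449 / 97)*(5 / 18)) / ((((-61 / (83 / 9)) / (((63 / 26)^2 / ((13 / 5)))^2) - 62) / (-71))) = 64323545414625 / 44598813538196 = 1.44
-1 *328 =-328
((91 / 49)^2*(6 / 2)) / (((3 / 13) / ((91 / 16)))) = 28561 / 112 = 255.01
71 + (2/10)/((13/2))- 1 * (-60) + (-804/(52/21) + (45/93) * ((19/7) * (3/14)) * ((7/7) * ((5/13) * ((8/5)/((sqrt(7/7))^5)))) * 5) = -192.80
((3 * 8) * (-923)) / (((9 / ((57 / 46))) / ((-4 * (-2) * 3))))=-1683552 / 23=-73197.91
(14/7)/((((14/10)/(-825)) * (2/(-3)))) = 1767.86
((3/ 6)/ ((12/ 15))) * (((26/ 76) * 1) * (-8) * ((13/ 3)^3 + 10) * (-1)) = 160355/ 1026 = 156.29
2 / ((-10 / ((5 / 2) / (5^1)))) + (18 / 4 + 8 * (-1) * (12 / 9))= -94 / 15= -6.27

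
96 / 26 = 48 / 13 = 3.69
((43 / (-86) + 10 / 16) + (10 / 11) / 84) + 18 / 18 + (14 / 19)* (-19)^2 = 493667 / 1848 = 267.14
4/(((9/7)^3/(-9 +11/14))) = -11270/729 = -15.46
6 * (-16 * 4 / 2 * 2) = -384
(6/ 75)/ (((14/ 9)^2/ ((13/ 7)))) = 1053/ 17150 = 0.06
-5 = -5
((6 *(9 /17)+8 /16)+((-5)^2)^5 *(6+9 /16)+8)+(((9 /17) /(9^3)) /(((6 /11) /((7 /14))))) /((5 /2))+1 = 64086926.74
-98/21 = -14/3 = -4.67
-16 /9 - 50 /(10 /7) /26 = -731 /234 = -3.12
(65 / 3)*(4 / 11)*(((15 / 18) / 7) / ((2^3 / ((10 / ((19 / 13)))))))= 21125 / 26334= 0.80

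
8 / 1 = 8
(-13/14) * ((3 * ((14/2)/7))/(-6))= 13/28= 0.46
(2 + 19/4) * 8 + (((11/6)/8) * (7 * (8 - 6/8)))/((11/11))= 12601/192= 65.63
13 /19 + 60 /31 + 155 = 92838 /589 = 157.62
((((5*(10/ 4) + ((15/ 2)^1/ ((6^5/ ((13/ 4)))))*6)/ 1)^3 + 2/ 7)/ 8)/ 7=566984784928007/ 16181071183872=35.04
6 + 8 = 14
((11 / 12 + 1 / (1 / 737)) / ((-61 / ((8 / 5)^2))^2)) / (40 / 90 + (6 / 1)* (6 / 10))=388608 / 1209325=0.32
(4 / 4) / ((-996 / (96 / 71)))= -8 / 5893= -0.00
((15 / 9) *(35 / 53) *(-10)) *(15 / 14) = -625 / 53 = -11.79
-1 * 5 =-5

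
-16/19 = -0.84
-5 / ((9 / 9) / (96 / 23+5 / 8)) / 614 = -4415 / 112976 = -0.04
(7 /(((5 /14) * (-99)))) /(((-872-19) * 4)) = 49 /882090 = 0.00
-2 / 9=-0.22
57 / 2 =28.50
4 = 4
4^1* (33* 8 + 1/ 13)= 13732/ 13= 1056.31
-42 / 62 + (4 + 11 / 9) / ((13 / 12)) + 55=71504 / 1209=59.14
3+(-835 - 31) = -863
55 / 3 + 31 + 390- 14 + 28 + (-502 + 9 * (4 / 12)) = -137 / 3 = -45.67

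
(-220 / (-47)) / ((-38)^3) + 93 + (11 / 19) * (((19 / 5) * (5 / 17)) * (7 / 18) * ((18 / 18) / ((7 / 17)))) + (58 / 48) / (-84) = 20276276101 / 216634656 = 93.60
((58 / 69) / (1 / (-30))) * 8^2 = -37120 / 23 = -1613.91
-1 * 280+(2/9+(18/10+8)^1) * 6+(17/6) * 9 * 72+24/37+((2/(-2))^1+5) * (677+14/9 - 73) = 6724942/1665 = 4039.00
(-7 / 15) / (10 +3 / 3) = -7 / 165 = -0.04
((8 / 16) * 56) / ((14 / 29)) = 58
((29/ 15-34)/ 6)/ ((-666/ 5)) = 13/ 324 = 0.04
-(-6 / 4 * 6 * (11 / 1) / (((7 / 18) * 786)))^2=-88209 / 840889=-0.10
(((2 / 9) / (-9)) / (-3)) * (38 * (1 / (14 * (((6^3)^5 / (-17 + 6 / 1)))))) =-209 / 399892329381888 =-0.00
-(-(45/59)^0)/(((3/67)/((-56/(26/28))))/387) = -521239.38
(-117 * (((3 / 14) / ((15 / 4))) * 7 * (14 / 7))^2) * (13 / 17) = -24336 / 425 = -57.26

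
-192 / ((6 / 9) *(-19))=288 / 19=15.16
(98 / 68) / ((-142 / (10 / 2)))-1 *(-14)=67347 / 4828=13.95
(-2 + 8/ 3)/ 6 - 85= -764/ 9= -84.89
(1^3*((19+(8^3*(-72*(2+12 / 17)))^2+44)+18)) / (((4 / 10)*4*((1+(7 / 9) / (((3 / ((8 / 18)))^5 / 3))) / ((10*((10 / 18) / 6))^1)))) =5757138660.22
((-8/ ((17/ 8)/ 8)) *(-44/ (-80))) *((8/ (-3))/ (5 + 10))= 11264/ 3825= 2.94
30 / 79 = 0.38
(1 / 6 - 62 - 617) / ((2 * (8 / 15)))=-20365 / 32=-636.41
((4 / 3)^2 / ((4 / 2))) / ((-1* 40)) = -0.02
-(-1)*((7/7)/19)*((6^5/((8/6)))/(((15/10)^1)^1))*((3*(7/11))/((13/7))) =571536/2717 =210.36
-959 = -959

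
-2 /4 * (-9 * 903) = 8127 /2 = 4063.50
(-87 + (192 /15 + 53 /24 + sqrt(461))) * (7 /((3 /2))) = -60473 /180 + 14 * sqrt(461) /3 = -235.76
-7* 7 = -49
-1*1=-1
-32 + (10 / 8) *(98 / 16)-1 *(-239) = 6869 / 32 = 214.66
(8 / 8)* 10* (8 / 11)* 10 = 800 / 11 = 72.73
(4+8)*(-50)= -600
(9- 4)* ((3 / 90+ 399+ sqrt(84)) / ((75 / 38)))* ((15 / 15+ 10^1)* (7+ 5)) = 3344* sqrt(21) / 5+ 10007756 / 75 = 136501.57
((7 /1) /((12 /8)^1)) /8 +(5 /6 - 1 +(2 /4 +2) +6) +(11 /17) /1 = 1951 /204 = 9.56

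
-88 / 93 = -0.95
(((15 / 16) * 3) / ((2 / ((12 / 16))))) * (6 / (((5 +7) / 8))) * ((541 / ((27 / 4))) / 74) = 2705 / 592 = 4.57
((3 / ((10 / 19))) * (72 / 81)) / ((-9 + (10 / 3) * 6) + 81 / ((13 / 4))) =988 / 7005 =0.14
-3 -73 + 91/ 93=-6977/ 93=-75.02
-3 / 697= -0.00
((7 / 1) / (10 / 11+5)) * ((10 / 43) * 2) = 308 / 559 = 0.55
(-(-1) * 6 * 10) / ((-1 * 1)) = -60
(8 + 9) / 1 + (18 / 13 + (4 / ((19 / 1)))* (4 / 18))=40973 / 2223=18.43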